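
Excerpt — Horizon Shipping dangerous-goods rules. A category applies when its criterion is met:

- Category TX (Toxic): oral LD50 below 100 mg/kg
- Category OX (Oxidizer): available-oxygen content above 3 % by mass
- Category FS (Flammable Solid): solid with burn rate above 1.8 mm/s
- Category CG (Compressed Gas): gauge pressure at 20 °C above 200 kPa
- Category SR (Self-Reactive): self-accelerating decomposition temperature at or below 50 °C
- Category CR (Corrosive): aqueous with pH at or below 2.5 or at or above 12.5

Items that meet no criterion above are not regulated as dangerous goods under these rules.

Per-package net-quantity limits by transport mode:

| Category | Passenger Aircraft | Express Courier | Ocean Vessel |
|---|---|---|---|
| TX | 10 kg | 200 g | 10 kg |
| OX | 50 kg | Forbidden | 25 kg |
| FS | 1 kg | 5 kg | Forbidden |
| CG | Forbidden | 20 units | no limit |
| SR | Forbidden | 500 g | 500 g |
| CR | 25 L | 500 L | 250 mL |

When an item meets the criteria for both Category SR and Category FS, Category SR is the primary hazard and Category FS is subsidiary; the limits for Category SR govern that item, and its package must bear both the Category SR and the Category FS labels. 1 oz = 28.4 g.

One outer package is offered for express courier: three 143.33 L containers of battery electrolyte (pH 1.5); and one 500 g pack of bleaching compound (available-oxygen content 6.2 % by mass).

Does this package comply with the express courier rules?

No

The battery electrolyte has pH 1.5, which is ≤ 2.5, so it is Category CR (Corrosive).
Available-oxygen content 6.2 % by mass meets the Category OX criterion (Oxidizer), so the bleaching compound is Category OX.
Category CR quantity: three 143.33 L containers = 429.99 L.
429.99 L is within the express courier limit of 500 L for Category CR.
Category OX quantity: 500 g.
Category OX is Forbidden by express courier.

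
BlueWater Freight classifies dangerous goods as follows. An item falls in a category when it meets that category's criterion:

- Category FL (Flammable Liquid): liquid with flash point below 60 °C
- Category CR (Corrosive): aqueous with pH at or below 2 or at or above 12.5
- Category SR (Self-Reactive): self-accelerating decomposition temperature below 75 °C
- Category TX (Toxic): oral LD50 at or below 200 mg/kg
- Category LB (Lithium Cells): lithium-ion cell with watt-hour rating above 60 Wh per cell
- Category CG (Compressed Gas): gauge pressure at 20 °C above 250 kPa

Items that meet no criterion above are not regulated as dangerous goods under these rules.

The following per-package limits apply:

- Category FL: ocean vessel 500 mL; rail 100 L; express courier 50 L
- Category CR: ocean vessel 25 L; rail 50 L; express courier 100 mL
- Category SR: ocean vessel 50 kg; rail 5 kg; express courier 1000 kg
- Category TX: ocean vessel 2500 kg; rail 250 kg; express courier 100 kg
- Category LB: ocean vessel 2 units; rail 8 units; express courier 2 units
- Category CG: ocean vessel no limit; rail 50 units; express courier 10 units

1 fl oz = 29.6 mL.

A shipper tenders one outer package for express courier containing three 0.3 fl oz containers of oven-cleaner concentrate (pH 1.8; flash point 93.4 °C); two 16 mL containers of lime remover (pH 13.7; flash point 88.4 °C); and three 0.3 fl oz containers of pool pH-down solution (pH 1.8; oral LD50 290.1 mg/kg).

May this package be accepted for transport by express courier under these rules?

Yes

Oven-cleaner concentrate: pH 1.8 ≤ 2 → Category CR (Corrosive).
With pH 13.7 (≥ 12.5), the lime remover falls in Category CR.
With pH 1.8 (≤ 2), the pool pH-down solution falls in Category CR.
Total Category CR: (three 0.3 fl oz containers = 26.64 mL) + (two 16 mL containers = 32 mL) + (three 0.3 fl oz containers = 26.64 mL) = 85.28 mL.
85.28 mL is within the express courier limit of 100 mL for Category CR.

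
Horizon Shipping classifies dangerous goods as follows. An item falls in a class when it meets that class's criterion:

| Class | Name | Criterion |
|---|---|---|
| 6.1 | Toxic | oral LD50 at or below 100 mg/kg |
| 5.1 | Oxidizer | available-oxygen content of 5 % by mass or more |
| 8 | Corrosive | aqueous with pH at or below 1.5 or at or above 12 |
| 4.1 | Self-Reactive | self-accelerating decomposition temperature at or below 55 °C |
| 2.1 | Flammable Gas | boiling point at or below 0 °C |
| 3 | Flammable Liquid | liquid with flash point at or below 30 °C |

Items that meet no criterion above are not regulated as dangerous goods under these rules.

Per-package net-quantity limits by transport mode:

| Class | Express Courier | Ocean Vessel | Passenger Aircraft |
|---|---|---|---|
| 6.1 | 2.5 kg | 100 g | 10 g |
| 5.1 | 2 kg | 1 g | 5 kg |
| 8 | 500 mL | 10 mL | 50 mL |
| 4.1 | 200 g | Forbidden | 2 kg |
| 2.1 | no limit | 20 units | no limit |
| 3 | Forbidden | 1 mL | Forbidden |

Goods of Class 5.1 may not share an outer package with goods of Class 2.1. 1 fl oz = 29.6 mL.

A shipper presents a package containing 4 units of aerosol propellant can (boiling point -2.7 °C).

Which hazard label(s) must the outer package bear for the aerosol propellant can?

The aerosol propellant can has boiling point -2.7 °C, which is ≤ 0 °C, so it is Class 2.1 (Flammable Gas).
Only the Class 2.1 label is required.

Class 2.1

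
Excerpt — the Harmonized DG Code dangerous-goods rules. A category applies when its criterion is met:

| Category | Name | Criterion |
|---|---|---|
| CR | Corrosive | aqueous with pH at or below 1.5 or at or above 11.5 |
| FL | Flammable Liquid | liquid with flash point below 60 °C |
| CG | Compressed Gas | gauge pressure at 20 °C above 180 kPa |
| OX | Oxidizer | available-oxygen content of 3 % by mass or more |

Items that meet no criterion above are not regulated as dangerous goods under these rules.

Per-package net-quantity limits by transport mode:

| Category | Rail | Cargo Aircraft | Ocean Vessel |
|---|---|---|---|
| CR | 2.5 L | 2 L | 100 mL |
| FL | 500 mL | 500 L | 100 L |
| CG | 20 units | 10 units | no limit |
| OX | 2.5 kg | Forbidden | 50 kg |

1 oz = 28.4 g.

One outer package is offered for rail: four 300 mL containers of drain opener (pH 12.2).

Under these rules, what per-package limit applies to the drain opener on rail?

With pH 12.2 (≥ 11.5), the drain opener falls in Category CR.
The rail limit for Category CR is 2.5 L.

2.5 L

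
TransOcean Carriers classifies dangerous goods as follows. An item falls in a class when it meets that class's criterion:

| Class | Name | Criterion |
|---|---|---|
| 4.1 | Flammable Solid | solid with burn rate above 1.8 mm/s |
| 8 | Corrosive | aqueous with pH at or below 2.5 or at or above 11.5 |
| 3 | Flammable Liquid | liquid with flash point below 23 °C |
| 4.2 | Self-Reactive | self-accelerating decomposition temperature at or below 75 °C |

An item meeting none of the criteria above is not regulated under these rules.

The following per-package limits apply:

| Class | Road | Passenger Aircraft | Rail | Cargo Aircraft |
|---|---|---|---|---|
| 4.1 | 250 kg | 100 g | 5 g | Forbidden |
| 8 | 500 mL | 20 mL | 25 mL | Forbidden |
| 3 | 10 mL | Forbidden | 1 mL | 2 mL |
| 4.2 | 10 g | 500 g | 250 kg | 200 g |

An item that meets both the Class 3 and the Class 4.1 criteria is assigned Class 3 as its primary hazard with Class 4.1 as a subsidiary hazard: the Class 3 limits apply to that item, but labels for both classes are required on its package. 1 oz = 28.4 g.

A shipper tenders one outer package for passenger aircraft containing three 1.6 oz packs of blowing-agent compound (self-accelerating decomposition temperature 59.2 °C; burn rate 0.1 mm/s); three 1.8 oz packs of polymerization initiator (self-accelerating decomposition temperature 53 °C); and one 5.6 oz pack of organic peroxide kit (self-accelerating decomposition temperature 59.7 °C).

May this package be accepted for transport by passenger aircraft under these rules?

The blowing-agent compound has self-accelerating decomposition temperature 59.2 °C, which is ≤ 75 °C, so it is Class 4.2 (Self-Reactive).
Self-accelerating decomposition temperature 53 °C meets the Class 4.2 criterion (Self-Reactive), so the polymerization initiator is Class 4.2.
The organic peroxide kit has self-accelerating decomposition temperature 59.7 °C, which is ≤ 75 °C, so it is Class 4.2 (Self-Reactive).
Total Class 4.2: (three 1.6 oz packs = 136.32 g) + (three 1.8 oz packs = 153.36 g) + (one 5.6 oz pack = 159.04 g) = 448.72 g.
That is within the Class 4.2 passenger aircraft limit of 500 g.

Yes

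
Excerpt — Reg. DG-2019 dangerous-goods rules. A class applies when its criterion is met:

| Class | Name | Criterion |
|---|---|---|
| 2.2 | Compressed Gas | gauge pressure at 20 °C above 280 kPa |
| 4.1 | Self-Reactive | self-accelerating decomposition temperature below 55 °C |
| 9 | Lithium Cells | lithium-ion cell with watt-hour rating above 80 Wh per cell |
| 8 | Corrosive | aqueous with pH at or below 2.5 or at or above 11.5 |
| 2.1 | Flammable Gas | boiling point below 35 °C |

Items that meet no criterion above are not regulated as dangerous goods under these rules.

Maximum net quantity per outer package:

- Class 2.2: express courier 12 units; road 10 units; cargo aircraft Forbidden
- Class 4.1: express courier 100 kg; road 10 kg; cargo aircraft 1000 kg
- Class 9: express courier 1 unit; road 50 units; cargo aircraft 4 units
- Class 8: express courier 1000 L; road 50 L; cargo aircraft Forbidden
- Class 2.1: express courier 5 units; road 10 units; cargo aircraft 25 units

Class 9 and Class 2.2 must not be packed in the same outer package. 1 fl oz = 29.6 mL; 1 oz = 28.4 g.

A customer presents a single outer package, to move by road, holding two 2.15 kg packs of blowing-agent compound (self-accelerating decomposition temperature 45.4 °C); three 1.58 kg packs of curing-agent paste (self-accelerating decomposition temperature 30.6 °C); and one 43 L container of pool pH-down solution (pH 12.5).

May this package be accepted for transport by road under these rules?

Blowing-agent compound: self-accelerating decomposition temperature 45.4 °C < 55 °C → Class 4.1 (Self-Reactive).
Self-accelerating decomposition temperature 30.6 °C meets the Class 4.1 criterion (Self-Reactive), so the curing-agent paste is Class 4.1.
With pH 12.5 (≥ 11.5), the pool pH-down solution falls in Class 8.
Class 8 quantity: 43 L.
43 L is within the road limit of 50 L for Class 8.
Total Class 4.1: (two 2.15 kg packs = 4.3 kg) + (three 1.58 kg packs = 4.74 kg) = 9.04 kg.
9.04 kg ≤ 10 kg (road limit, Class 4.1) — within limit.
The segregation rule (Class 9 with Class 2.2) does not apply to Class 8 with Class 4.1.
Every hazard class is within its road limit and no segregation rule is violated.

Yes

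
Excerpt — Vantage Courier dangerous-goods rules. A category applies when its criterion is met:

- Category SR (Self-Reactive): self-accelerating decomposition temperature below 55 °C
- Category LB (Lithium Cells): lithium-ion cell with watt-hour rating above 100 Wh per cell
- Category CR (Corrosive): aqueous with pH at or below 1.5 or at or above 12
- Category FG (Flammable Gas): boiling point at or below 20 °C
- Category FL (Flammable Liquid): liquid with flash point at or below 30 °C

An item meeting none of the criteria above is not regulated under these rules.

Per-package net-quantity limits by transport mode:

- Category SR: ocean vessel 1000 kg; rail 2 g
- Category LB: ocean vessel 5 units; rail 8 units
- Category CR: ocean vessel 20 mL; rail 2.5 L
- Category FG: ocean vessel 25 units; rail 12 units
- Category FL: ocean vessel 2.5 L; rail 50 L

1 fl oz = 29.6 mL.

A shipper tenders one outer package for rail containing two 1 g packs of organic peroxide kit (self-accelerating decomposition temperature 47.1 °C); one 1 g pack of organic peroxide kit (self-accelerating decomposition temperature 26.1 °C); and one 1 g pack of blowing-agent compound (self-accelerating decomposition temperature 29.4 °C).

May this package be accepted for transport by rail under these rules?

No

Organic peroxide kit: self-accelerating decomposition temperature 47.1 °C < 55 °C → Category SR (Self-Reactive).
With self-accelerating decomposition temperature 26.1 °C (< 55 °C), the organic peroxide kit falls in Category SR.
Blowing-agent compound: self-accelerating decomposition temperature 29.4 °C < 55 °C → Category SR (Self-Reactive).
Category SR net quantity: (two 1 g packs = 2 g) + 1 g + 1 g = 4 g.
4 g > 2 g (rail limit, Category SR) — over the limit.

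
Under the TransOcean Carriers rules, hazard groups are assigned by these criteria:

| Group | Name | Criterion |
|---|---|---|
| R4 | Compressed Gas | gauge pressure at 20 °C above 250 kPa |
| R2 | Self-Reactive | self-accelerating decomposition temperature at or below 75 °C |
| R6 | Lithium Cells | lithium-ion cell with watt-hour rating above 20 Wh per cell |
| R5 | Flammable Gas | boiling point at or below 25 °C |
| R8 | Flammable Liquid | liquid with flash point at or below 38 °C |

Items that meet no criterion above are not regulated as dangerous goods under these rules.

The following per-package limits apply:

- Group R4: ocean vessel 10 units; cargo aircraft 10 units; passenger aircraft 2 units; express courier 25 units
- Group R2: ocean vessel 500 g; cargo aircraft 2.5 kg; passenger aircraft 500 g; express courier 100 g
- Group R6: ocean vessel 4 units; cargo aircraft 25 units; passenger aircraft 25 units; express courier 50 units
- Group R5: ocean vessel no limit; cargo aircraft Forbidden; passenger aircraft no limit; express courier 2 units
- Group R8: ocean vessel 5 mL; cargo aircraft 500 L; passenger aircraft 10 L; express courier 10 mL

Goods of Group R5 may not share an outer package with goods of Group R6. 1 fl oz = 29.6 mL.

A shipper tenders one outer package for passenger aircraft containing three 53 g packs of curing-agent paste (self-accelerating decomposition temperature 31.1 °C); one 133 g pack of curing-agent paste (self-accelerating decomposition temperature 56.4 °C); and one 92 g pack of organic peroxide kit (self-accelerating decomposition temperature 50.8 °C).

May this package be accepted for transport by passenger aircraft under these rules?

Yes

With self-accelerating decomposition temperature 31.1 °C (≤ 75 °C), the curing-agent paste falls in Group R2.
Curing-agent paste: self-accelerating decomposition temperature 56.4 °C ≤ 75 °C → Group R2 (Self-Reactive).
Organic peroxide kit: self-accelerating decomposition temperature 50.8 °C ≤ 75 °C → Group R2 (Self-Reactive).
Group R2 net quantity: (three 53 g packs = 159 g) + 133 g + 92 g = 384 g.
384 g ≤ 500 g (passenger aircraft limit, Group R2) — within limit.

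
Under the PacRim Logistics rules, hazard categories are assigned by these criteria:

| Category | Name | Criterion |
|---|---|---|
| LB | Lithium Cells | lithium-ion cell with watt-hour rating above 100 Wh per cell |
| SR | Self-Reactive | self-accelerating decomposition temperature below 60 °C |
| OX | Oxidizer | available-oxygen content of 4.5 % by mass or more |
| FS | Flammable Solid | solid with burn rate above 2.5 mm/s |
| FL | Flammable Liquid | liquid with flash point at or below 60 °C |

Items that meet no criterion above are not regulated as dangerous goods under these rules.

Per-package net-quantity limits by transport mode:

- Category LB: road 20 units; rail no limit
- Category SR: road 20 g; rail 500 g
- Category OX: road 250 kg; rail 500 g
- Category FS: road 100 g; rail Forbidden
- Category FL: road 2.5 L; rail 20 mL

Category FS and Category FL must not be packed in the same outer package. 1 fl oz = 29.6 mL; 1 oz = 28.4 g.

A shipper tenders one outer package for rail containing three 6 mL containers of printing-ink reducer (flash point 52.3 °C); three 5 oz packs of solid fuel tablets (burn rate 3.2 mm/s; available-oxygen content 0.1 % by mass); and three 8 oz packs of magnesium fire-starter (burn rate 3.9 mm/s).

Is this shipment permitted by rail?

No

Flash point 52.3 °C meets the Category FL criterion (Flammable Liquid), so the printing-ink reducer is Category FL.
Burn rate 3.2 mm/s meets the Category FS criterion (Flammable Solid), so the solid fuel tablets are Category FS.
Magnesium fire-starter: burn rate 3.9 mm/s > 2.5 mm/s → Category FS (Flammable Solid).
Total Category FS: (three 5 oz packs = 426 g) + (three 8 oz packs = 681.6 g) = 1107.6 g.
Category FS is Forbidden by rail.
Category FL quantity: three 6 mL containers = 18 mL.
That is within the Category FL rail limit of 20 mL.
Category FS and Category FL may not share an outer package.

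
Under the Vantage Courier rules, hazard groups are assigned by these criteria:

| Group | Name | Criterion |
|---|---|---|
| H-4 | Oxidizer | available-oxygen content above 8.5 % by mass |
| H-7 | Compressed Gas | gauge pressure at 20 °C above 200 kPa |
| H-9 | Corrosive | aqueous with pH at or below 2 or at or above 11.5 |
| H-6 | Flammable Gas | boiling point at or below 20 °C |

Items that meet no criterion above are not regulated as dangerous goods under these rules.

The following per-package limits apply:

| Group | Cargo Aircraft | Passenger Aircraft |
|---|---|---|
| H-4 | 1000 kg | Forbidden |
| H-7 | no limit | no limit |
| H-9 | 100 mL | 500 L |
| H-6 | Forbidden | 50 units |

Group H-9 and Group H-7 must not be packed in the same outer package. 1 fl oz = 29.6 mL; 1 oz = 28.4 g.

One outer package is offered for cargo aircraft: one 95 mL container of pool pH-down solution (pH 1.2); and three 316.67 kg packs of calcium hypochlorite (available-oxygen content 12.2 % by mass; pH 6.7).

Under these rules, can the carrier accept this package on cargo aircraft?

Pool pH-down solution: pH 1.2 ≤ 2 → Group H-9 (Corrosive).
The calcium hypochlorite has available-oxygen content 12.2 % by mass, which is > 8.5 % by mass, so it is Group H-4 (Oxidizer).
Group H-9 quantity: 95 mL.
That is within the Group H-9 cargo aircraft limit of 100 mL.
Group H-4 quantity: three 316.67 kg packs = 950.01 kg.
950.01 kg is within the cargo aircraft limit of 1000 kg for Group H-4.
The segregation rule (Group H-9 with Group H-7) does not apply to Group H-9 with Group H-4.
Every hazard group is within its cargo aircraft limit and no segregation rule is violated.

Yes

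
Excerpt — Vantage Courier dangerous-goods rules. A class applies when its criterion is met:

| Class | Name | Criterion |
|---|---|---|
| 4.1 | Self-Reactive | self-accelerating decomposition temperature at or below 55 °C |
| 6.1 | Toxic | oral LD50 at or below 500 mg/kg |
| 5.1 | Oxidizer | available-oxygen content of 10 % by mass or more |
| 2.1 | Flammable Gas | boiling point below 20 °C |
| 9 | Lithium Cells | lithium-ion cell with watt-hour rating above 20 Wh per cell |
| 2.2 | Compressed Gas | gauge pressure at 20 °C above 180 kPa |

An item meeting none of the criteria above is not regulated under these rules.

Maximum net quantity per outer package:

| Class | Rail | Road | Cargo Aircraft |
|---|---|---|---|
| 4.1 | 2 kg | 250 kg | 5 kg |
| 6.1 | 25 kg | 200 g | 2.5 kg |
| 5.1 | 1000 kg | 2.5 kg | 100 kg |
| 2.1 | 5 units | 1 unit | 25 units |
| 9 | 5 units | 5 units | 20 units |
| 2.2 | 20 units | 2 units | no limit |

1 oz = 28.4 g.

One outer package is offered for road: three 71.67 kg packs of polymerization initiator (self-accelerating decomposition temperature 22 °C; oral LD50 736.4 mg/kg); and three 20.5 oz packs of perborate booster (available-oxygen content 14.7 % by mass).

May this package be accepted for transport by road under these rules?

Self-accelerating decomposition temperature 22 °C meets the Class 4.1 criterion (Self-Reactive), so the polymerization initiator is Class 4.1.
The perborate booster has available-oxygen content 14.7 % by mass, which is ≥ 10 % by mass, so it is Class 5.1 (Oxidizer).
Class 5.1 quantity: three 20.5 oz packs = 1746.6 g.
1746.6 g ≤ 2.5 kg (road limit, Class 5.1) — within limit.
Class 4.1 quantity: three 71.67 kg packs = 215.01 kg.
That is within the Class 4.1 road limit of 250 kg.
Every hazard class is within its road limit and no segregation rule is violated.

Yes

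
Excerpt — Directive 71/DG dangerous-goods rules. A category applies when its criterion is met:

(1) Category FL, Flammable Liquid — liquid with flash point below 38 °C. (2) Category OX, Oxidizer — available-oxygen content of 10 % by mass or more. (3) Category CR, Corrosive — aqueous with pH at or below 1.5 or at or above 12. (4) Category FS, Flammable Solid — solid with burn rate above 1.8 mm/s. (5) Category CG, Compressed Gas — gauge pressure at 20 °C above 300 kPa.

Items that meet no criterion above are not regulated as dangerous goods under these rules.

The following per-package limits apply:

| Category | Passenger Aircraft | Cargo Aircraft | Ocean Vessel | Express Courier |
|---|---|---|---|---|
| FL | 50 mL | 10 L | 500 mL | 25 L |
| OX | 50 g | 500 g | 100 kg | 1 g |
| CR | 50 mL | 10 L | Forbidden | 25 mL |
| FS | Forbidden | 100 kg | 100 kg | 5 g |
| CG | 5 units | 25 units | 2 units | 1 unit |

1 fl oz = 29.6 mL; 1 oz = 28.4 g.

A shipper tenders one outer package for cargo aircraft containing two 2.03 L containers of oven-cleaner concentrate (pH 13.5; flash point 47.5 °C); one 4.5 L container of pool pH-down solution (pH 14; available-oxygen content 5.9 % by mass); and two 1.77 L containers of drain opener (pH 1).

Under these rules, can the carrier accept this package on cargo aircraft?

Oven-cleaner concentrate: pH 13.5 ≥ 12 → Category CR (Corrosive).
The pool pH-down solution has pH 14, which is ≥ 12, so it is Category CR (Corrosive).
pH 1 meets the Category CR criterion (Corrosive), so the drain opener is Category CR.
Category CR net quantity: (two 2.03 L containers = 4.06 L) + 4.5 L + (two 1.77 L containers = 3.54 L) = 12.1 L.
12.1 L exceeds the cargo aircraft limit of 10 L for Category CR.

No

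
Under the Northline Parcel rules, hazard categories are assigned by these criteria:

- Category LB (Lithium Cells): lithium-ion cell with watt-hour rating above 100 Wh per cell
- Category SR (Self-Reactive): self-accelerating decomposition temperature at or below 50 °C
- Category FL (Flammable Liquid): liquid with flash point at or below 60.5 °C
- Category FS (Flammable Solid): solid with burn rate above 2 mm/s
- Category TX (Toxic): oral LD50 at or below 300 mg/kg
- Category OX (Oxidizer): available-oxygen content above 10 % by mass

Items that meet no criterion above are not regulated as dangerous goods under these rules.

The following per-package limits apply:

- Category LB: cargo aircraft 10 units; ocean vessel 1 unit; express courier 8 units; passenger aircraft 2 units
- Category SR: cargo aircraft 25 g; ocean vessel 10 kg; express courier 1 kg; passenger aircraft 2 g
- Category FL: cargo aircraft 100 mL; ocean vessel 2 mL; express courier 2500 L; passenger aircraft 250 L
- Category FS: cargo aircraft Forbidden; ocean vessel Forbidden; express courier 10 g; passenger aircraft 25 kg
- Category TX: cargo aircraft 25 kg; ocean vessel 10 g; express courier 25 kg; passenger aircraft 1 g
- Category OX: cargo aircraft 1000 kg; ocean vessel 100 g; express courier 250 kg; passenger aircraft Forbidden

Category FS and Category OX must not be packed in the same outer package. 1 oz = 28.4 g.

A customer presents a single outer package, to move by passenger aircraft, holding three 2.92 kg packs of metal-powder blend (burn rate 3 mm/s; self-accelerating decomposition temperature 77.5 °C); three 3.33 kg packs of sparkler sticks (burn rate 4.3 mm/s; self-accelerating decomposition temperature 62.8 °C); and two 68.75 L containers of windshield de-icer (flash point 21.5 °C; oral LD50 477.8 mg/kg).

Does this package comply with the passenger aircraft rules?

Metal-powder blend: burn rate 3 mm/s > 2 mm/s → Category FS (Flammable Solid).
Sparkler sticks: burn rate 4.3 mm/s > 2 mm/s → Category FS (Flammable Solid).
With flash point 21.5 °C (≤ 60.5 °C), the windshield de-icer falls in Category FL.
Category FS net quantity: (three 2.92 kg packs = 8.76 kg) + (three 3.33 kg packs = 9.99 kg) = 18.75 kg.
18.75 kg ≤ 25 kg (passenger aircraft limit, Category FS) — within limit.
Category FL quantity: two 68.75 L containers = 137.5 L.
That is within the Category FL passenger aircraft limit of 250 L.
The segregation rule (Category FS with Category OX) does not apply to Category FS with Category FL.
Every hazard category is within its passenger aircraft limit and no segregation rule is violated.

Yes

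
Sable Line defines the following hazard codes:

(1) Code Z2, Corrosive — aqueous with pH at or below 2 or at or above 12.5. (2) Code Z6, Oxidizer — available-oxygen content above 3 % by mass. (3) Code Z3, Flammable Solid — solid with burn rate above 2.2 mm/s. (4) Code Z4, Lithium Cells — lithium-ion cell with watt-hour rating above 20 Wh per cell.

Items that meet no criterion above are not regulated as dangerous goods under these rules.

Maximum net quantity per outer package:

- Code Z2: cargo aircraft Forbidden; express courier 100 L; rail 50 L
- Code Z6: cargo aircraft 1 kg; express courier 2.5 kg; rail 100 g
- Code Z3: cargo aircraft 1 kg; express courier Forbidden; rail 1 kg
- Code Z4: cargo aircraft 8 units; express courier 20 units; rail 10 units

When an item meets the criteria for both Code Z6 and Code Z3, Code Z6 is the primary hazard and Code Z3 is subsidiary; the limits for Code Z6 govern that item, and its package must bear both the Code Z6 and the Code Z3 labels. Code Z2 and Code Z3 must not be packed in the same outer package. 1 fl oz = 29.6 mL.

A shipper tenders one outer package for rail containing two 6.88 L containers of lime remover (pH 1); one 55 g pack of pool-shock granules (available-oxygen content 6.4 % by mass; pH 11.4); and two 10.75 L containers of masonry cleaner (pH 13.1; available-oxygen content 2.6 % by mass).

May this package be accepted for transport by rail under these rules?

pH 1 meets the Code Z2 criterion (Corrosive), so the lime remover is Code Z2.
Available-oxygen content 6.4 % by mass meets the Code Z6 criterion (Oxidizer), so the pool-shock granules are Code Z6.
The masonry cleaner has pH 13.1, which is ≥ 12.5, so it is Code Z2 (Corrosive).
Code Z2 net quantity: (two 6.88 L containers = 13.76 L) + (two 10.75 L containers = 21.5 L) = 35.26 L.
35.26 L ≤ 50 L (rail limit, Code Z2) — within limit.
Code Z6 quantity: 55 g.
55 g ≤ 100 g (rail limit, Code Z6) — within limit.
The segregation rule (Code Z2 with Code Z3) does not apply to Code Z2 with Code Z6.
Every hazard code is within its rail limit and no segregation rule is violated.

Yes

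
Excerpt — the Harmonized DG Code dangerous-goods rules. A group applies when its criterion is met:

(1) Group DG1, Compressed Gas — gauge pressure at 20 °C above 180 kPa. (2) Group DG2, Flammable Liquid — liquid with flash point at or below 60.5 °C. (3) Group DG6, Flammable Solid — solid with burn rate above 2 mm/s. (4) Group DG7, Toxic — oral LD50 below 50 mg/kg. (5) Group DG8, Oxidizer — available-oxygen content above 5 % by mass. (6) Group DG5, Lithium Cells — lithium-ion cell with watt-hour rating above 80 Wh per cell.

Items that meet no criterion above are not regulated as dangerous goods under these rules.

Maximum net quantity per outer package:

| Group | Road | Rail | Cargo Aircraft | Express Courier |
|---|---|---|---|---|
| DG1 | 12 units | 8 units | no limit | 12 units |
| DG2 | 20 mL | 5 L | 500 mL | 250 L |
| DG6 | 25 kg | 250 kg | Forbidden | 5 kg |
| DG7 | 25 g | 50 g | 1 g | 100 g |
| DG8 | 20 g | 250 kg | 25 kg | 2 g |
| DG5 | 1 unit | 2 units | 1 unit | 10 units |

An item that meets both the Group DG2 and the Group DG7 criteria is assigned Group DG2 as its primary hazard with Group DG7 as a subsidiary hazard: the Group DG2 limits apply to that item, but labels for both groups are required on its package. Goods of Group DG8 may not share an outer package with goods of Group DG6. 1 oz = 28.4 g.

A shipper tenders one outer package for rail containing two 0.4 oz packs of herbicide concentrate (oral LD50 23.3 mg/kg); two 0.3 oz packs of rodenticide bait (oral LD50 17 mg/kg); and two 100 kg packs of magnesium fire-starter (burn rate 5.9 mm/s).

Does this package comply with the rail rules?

Yes

Oral LD50 23.3 mg/kg meets the Group DG7 criterion (Toxic), so the herbicide concentrate is Group DG7.
Rodenticide bait: oral LD50 17 mg/kg < 50 mg/kg → Group DG7 (Toxic).
Magnesium fire-starter: burn rate 5.9 mm/s > 2 mm/s → Group DG6 (Flammable Solid).
Total Group DG7: (two 0.4 oz packs = 22.72 g) + (two 0.3 oz packs = 17.04 g) = 39.76 g.
39.76 g is within the rail limit of 50 g for Group DG7.
Group DG6 quantity: two 100 kg packs = 200 kg.
200 kg is within the rail limit of 250 kg for Group DG6.
The segregation rule (Group DG8 with Group DG6) does not apply to Group DG7 with Group DG6.
Every hazard group is within its rail limit and no segregation rule is violated.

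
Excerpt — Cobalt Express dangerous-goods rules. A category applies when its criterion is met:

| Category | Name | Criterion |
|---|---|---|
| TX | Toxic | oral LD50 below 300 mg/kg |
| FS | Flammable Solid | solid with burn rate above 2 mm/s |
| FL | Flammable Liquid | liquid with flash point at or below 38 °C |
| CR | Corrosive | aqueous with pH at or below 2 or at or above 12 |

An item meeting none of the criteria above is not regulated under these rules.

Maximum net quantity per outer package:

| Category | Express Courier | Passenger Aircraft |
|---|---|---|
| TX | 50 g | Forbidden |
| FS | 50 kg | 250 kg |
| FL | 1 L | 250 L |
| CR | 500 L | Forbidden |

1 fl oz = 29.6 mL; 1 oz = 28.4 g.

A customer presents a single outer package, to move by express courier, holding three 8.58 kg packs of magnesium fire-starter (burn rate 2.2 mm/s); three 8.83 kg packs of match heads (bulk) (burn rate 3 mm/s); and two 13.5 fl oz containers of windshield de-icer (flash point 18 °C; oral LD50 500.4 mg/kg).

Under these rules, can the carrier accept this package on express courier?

With burn rate 2.2 mm/s (> 2 mm/s), the magnesium fire-starter falls in Category FS.
With burn rate 3 mm/s (> 2 mm/s), the match heads (bulk) fall in Category FS.
Windshield de-icer: flash point 18 °C ≤ 38 °C → Category FL (Flammable Liquid).
Category FS net quantity: (three 8.58 kg packs = 25.74 kg) + (three 8.83 kg packs = 26.49 kg) = 52.23 kg.
That exceeds the Category FS express courier limit of 50 kg.
Category FL quantity: two 13.5 fl oz containers = 799.2 mL.
799.2 mL ≤ 1 L (express courier limit, Category FL) — within limit.

No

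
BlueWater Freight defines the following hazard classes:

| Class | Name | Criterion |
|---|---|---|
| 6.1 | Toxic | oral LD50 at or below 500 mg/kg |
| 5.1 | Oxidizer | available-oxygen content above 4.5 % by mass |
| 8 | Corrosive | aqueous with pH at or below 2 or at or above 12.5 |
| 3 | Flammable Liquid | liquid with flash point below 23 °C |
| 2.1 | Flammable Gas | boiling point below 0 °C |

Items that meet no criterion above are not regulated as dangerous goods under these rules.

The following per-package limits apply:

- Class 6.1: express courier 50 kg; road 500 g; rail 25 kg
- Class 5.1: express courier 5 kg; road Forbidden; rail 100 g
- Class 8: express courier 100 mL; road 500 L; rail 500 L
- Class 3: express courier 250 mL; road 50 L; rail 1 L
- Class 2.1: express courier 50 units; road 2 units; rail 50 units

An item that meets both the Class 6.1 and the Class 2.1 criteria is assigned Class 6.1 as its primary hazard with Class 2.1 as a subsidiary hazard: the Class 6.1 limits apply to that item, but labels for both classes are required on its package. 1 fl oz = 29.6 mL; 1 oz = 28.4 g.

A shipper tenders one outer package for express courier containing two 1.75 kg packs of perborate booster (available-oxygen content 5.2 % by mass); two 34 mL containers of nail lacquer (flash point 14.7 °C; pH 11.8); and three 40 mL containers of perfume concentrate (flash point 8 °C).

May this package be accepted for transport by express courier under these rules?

Perborate booster: available-oxygen content 5.2 % by mass > 4.5 % by mass → Class 5.1 (Oxidizer).
The nail lacquer has flash point 14.7 °C, which is < 23 °C, so it is Class 3 (Flammable Liquid).
Perfume concentrate: flash point 8 °C < 23 °C → Class 3 (Flammable Liquid).
Class 3 net quantity: (two 34 mL containers = 68 mL) + (three 40 mL containers = 120 mL) = 188 mL.
188 mL is within the express courier limit of 250 mL for Class 3.
Class 5.1 quantity: two 1.75 kg packs = 3.5 kg.
3.5 kg is within the express courier limit of 5 kg for Class 5.1.
Every hazard class is within its express courier limit and no segregation rule is violated.

Yes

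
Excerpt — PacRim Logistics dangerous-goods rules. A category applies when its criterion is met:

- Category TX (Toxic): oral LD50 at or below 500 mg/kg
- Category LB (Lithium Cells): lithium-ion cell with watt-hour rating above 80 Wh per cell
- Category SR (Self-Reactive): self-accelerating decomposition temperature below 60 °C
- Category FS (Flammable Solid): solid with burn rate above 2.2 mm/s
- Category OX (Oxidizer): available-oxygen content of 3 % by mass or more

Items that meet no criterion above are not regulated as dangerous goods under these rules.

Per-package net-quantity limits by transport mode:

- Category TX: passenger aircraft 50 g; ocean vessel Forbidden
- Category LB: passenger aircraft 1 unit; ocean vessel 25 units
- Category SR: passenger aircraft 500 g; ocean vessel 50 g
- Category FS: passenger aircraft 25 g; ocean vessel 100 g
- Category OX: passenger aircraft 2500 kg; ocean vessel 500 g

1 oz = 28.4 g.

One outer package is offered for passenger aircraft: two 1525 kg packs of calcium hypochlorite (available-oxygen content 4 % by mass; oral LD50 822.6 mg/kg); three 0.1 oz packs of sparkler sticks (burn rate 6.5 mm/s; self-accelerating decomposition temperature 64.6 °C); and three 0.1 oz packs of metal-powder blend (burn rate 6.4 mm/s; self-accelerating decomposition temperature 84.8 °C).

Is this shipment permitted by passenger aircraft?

No

With available-oxygen content 4 % by mass (≥ 3 % by mass), the calcium hypochlorite falls in Category OX.
Burn rate 6.5 mm/s meets the Category FS criterion (Flammable Solid), so the sparkler sticks are Category FS.
The metal-powder blend has burn rate 6.4 mm/s, which is > 2.2 mm/s, so it is Category FS (Flammable Solid).
Category OX quantity: two 1525 kg packs = 3050 kg.
3050 kg exceeds the passenger aircraft limit of 2500 kg for Category OX.
Category FS net quantity: (three 0.1 oz packs = 8.52 g) + (three 0.1 oz packs = 8.52 g) = 17.04 g.
17.04 g is within the passenger aircraft limit of 25 g for Category FS.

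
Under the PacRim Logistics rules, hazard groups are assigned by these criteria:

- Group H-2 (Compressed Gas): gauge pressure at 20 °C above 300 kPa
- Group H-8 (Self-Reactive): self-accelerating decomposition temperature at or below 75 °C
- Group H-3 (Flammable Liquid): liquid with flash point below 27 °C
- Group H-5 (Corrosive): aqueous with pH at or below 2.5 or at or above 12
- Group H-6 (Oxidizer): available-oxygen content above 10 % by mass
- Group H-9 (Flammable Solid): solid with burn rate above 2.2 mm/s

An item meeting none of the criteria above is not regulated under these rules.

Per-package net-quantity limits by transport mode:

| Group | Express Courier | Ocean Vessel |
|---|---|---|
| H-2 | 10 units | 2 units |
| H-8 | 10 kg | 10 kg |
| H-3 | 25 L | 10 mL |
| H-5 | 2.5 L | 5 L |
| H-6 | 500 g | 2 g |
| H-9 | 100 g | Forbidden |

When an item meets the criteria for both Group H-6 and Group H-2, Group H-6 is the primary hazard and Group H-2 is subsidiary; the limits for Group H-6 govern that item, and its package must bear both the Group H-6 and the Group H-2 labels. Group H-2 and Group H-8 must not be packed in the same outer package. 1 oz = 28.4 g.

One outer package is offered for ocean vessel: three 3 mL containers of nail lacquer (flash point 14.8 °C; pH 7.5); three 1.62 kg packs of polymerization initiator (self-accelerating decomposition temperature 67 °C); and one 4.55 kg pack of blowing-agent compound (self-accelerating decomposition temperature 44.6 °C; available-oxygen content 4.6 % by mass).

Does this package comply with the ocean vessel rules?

Yes

Nail lacquer: flash point 14.8 °C < 27 °C → Group H-3 (Flammable Liquid).
Self-accelerating decomposition temperature 67 °C meets the Group H-8 criterion (Self-Reactive), so the polymerization initiator is Group H-8.
Blowing-agent compound: self-accelerating decomposition temperature 44.6 °C ≤ 75 °C → Group H-8 (Self-Reactive).
Group H-8 net quantity: (three 1.62 kg packs = 4.86 kg) + 4.55 kg = 9.41 kg.
9.41 kg is within the ocean vessel limit of 10 kg for Group H-8.
Group H-3 quantity: three 3 mL containers = 9 mL.
9 mL ≤ 10 mL (ocean vessel limit, Group H-3) — within limit.
The segregation rule (Group H-2 with Group H-8) does not apply to Group H-8 with Group H-3.
Every hazard group is within its ocean vessel limit and no segregation rule is violated.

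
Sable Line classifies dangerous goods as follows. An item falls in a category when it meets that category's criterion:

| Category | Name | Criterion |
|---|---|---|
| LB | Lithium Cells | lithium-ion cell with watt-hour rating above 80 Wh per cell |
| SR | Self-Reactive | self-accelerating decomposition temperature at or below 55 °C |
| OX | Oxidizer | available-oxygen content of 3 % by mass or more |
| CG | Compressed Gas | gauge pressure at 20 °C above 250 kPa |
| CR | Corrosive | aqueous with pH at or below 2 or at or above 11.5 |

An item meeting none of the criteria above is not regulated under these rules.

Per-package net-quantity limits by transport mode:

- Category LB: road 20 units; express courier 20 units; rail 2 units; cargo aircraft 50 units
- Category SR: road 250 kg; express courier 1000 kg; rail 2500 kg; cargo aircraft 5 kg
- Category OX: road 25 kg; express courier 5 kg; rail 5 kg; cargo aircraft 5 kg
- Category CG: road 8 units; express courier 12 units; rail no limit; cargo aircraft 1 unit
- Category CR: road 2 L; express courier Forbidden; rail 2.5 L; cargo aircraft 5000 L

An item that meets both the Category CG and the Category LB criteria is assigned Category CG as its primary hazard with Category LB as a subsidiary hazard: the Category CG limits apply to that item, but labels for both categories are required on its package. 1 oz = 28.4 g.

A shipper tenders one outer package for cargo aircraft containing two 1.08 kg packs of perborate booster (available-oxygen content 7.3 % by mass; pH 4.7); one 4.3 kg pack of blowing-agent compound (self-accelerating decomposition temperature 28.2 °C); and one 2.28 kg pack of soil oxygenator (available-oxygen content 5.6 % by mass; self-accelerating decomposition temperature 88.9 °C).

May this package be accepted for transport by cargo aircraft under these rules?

Yes

With available-oxygen content 7.3 % by mass (≥ 3 % by mass), the perborate booster falls in Category OX.
With self-accelerating decomposition temperature 28.2 °C (≤ 55 °C), the blowing-agent compound falls in Category SR.
With available-oxygen content 5.6 % by mass (≥ 3 % by mass), the soil oxygenator falls in Category OX.
Category OX net quantity: (two 1.08 kg packs = 2.16 kg) + 2.28 kg = 4.44 kg.
4.44 kg ≤ 5 kg (cargo aircraft limit, Category OX) — within limit.
Category SR quantity: 4.3 kg.
4.3 kg ≤ 5 kg (cargo aircraft limit, Category SR) — within limit.
Every hazard category is within its cargo aircraft limit and no segregation rule is violated.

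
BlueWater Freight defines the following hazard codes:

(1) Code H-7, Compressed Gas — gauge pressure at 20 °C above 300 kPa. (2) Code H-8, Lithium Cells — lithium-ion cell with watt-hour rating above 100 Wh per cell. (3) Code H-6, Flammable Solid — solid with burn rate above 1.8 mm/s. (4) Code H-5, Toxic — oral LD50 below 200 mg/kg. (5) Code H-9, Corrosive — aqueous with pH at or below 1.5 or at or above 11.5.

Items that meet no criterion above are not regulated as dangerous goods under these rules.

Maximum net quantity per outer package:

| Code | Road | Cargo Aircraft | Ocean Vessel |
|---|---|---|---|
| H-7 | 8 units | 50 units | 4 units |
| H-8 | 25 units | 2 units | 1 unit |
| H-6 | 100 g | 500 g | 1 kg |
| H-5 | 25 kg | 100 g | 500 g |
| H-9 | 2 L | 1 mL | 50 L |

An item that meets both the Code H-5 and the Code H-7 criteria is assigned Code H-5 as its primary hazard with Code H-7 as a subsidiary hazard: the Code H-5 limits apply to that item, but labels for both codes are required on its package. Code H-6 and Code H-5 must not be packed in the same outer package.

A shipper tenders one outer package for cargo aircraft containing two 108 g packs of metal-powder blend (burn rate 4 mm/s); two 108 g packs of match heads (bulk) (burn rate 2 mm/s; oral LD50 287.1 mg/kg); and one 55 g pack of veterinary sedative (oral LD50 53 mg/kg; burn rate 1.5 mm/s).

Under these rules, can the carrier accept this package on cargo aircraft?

No

With burn rate 4 mm/s (> 1.8 mm/s), the metal-powder blend falls in Code H-6.
Match heads (bulk): burn rate 2 mm/s > 1.8 mm/s → Code H-6 (Flammable Solid).
With oral LD50 53 mg/kg (< 200 mg/kg), the veterinary sedative falls in Code H-5.
Code H-6 net quantity: (two 108 g packs = 216 g) + (two 108 g packs = 216 g) = 432 g.
432 g ≤ 500 g (cargo aircraft limit, Code H-6) — within limit.
Code H-5 quantity: 55 g.
That is within the Code H-5 cargo aircraft limit of 100 g.
Code H-6 and Code H-5 may not share an outer package.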